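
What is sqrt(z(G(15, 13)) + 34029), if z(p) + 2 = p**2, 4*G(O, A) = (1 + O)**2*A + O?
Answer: sqrt(11720081)/4 ≈ 855.87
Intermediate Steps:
G(O, A) = O/4 + A*(1 + O)**2/4 (G(O, A) = ((1 + O)**2*A + O)/4 = (A*(1 + O)**2 + O)/4 = (O + A*(1 + O)**2)/4 = O/4 + A*(1 + O)**2/4)
z(p) = -2 + p**2
sqrt(z(G(15, 13)) + 34029) = sqrt((-2 + ((1/4)*15 + (1/4)*13*(1 + 15)**2)**2) + 34029) = sqrt((-2 + (15/4 + (1/4)*13*16**2)**2) + 34029) = sqrt((-2 + (15/4 + (1/4)*13*256)**2) + 34029) = sqrt((-2 + (15/4 + 832)**2) + 34029) = sqrt((-2 + (3343/4)**2) + 34029) = sqrt((-2 + 11175649/16) + 34029) = sqrt(11175617/16 + 34029) = sqrt(11720081/16) = sqrt(11720081)/4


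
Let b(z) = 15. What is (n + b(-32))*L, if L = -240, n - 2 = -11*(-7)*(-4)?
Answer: 69840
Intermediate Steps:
n = -306 (n = 2 - 11*(-7)*(-4) = 2 + 77*(-4) = 2 - 308 = -306)
(n + b(-32))*L = (-306 + 15)*(-240) = -291*(-240) = 69840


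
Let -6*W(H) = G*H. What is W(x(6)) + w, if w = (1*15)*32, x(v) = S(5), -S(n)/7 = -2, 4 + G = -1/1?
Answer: 1475/3 ≈ 491.67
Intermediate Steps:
G = -5 (G = -4 - 1/1 = -4 - 1*1 = -4 - 1 = -5)
S(n) = 14 (S(n) = -7*(-2) = 14)
x(v) = 14
w = 480 (w = 15*32 = 480)
W(H) = 5*H/6 (W(H) = -(-5)*H/6 = 5*H/6)
W(x(6)) + w = (⅚)*14 + 480 = 35/3 + 480 = 1475/3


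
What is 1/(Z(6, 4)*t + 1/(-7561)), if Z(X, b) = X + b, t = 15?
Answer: 7561/1134149 ≈ 0.0066667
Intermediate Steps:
1/(Z(6, 4)*t + 1/(-7561)) = 1/((6 + 4)*15 + 1/(-7561)) = 1/(10*15 - 1/7561) = 1/(150 - 1/7561) = 1/(1134149/7561) = 7561/1134149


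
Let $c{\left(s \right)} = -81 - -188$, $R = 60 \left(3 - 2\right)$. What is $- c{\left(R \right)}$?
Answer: $-107$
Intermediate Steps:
$R = 60$ ($R = 60 \left(3 - 2\right) = 60 \cdot 1 = 60$)
$c{\left(s \right)} = 107$ ($c{\left(s \right)} = -81 + 188 = 107$)
$- c{\left(R \right)} = \left(-1\right) 107 = -107$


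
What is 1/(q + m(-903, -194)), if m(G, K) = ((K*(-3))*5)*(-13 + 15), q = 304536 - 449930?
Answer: -1/139574 ≈ -7.1647e-6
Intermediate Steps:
q = -145394
m(G, K) = -30*K (m(G, K) = (-3*K*5)*2 = -15*K*2 = -30*K)
1/(q + m(-903, -194)) = 1/(-145394 - 30*(-194)) = 1/(-145394 + 5820) = 1/(-139574) = -1/139574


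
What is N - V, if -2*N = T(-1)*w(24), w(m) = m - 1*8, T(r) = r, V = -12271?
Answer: 12279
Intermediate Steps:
w(m) = -8 + m (w(m) = m - 8 = -8 + m)
N = 8 (N = -(-1)*(-8 + 24)/2 = -(-1)*16/2 = -½*(-16) = 8)
N - V = 8 - 1*(-12271) = 8 + 12271 = 12279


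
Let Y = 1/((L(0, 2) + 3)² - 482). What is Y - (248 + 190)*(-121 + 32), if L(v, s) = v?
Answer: 18438485/473 ≈ 38982.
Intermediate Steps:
Y = -1/473 (Y = 1/((0 + 3)² - 482) = 1/(3² - 482) = 1/(9 - 482) = 1/(-473) = -1/473 ≈ -0.0021142)
Y - (248 + 190)*(-121 + 32) = -1/473 - (248 + 190)*(-121 + 32) = -1/473 - 438*(-89) = -1/473 - 1*(-38982) = -1/473 + 38982 = 18438485/473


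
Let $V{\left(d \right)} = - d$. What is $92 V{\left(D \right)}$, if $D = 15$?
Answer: $-1380$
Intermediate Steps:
$92 V{\left(D \right)} = 92 \left(\left(-1\right) 15\right) = 92 \left(-15\right) = -1380$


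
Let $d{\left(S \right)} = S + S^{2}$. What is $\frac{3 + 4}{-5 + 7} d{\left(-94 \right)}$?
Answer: $30597$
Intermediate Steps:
$\frac{3 + 4}{-5 + 7} d{\left(-94 \right)} = \frac{3 + 4}{-5 + 7} \left(- 94 \left(1 - 94\right)\right) = \frac{7}{2} \left(\left(-94\right) \left(-93\right)\right) = 7 \cdot \frac{1}{2} \cdot 8742 = \frac{7}{2} \cdot 8742 = 30597$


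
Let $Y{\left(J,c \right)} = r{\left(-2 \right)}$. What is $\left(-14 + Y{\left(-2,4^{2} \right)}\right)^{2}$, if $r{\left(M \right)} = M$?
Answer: $256$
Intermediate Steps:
$Y{\left(J,c \right)} = -2$
$\left(-14 + Y{\left(-2,4^{2} \right)}\right)^{2} = \left(-14 - 2\right)^{2} = \left(-16\right)^{2} = 256$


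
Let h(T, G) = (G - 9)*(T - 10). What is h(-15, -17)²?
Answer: 422500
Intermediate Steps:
h(T, G) = (-10 + T)*(-9 + G) (h(T, G) = (-9 + G)*(-10 + T) = (-10 + T)*(-9 + G))
h(-15, -17)² = (90 - 10*(-17) - 9*(-15) - 17*(-15))² = (90 + 170 + 135 + 255)² = 650² = 422500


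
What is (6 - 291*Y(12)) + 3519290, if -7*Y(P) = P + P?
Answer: 24642056/7 ≈ 3.5203e+6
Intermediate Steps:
Y(P) = -2*P/7 (Y(P) = -(P + P)/7 = -2*P/7)
(6 - 291*Y(12)) + 3519290 = (6 - (-582)*12/7) + 3519290 = (6 - 291*(-24/7)) + 3519290 = (6 + 6984/7) + 3519290 = 7026/7 + 3519290 = 24642056/7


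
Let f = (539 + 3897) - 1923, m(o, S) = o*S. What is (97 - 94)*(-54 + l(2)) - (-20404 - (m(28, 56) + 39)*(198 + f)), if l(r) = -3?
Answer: 4376810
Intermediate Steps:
m(o, S) = S*o
f = 2513 (f = 4436 - 1923 = 2513)
(97 - 94)*(-54 + l(2)) - (-20404 - (m(28, 56) + 39)*(198 + f)) = (97 - 94)*(-54 - 3) - (-20404 - (56*28 + 39)*(198 + 2513)) = 3*(-57) - (-20404 - (1568 + 39)*2711) = -171 - (-20404 - 1607*2711) = -171 - (-20404 - 1*4356577) = -171 - (-20404 - 4356577) = -171 - 1*(-4376981) = -171 + 4376981 = 4376810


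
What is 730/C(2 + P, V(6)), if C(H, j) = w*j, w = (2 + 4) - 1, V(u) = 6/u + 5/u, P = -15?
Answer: 876/11 ≈ 79.636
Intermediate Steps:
V(u) = 11/u
w = 5 (w = 6 - 1 = 5)
C(H, j) = 5*j
730/C(2 + P, V(6)) = 730/((5*(11/6))) = 730/(55/6) = 730*(6/55) = 876/11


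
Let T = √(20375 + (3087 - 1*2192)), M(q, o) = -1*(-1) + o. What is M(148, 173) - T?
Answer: 174 - √21270 ≈ 28.158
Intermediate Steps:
M(q, o) = 1 + o
T = √21270 (T = √(20375 + (3087 - 2192)) = √(20375 + 895) = √21270 ≈ 145.84)
M(148, 173) - T = (1 + 173) - √21270 = 174 - √21270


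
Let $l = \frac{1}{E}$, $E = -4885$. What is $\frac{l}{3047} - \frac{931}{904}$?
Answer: $- \frac{13857558849}{13455673880} \approx -1.0299$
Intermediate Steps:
$l = - \frac{1}{4885}$ ($l = \frac{1}{-4885} = - \frac{1}{4885} \approx -0.00020471$)
$\frac{l}{3047} - \frac{931}{904} = - \frac{1}{4885 \cdot 3047} - \frac{931}{904} = \left(- \frac{1}{4885}\right) \frac{1}{3047} - \frac{931}{904} = - \frac{1}{14884595} - \frac{931}{904} = - \frac{13857558849}{13455673880}$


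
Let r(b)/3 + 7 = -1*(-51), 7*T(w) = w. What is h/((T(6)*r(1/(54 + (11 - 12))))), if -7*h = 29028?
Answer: -2419/66 ≈ -36.651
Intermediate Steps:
T(w) = w/7
r(b) = 132 (r(b) = -21 + 3*(-1*(-51)) = -21 + 3*51 = -21 + 153 = 132)
h = -29028/7 (h = -⅐*29028 = -29028/7 ≈ -4146.9)
h/((T(6)*r(1/(54 + (11 - 12))))) = -29028/(7*(((⅐)*6)*132)) = -29028/(7*((6/7)*132)) = -29028/(7*792/7) = -29028/7*7/792 = -2419/66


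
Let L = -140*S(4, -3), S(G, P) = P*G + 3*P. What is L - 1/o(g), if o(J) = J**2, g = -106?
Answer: 33033839/11236 ≈ 2940.0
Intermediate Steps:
S(G, P) = 3*P + G*P (S(G, P) = G*P + 3*P = 3*P + G*P)
L = 2940 (L = -(-420)*(3 + 4) = -(-420)*7 = -140*(-21) = 2940)
L - 1/o(g) = 2940 - 1/((-106)**2) = 2940 - 1/11236 = 33033839/11236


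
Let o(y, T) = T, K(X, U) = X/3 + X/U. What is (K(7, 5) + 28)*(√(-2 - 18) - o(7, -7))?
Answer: 3332/15 + 952*I*√5/15 ≈ 222.13 + 141.92*I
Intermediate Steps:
K(X, U) = X/3 + X/U (K(X, U) = X*(⅓) + X/U = X/3 + X/U)
(K(7, 5) + 28)*(√(-2 - 18) - o(7, -7)) = (((⅓)*7 + 7/5) + 28)*(√(-2 - 18) - 1*(-7)) = ((7/3 + 7*(⅕)) + 28)*(√(-20) + 7) = ((7/3 + 7/5) + 28)*(2*I*√5 + 7) = (56/15 + 28)*(7 + 2*I*√5) = 476*(7 + 2*I*√5)/15 = 3332/15 + 952*I*√5/15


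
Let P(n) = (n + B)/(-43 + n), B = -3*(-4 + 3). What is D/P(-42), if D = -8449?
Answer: -718165/39 ≈ -18415.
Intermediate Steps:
B = 3 (B = -3*(-1) = 3)
P(n) = (3 + n)/(-43 + n) (P(n) = (n + 3)/(-43 + n) = (3 + n)/(-43 + n))
D/P(-42) = -8449*(-43 - 42)/(3 - 42) = -8449/(-39/(-85)) = -8449/((-1/85*(-39))) = -8449/39/85 = -8449*85/39 = -718165/39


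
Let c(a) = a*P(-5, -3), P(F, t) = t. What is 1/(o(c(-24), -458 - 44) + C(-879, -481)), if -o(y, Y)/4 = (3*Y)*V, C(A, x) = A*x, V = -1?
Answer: 1/416775 ≈ 2.3994e-6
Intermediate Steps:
c(a) = -3*a (c(a) = a*(-3) = -3*a)
o(y, Y) = 12*Y (o(y, Y) = -4*3*Y*(-1) = -(-12)*Y = 12*Y)
1/(o(c(-24), -458 - 44) + C(-879, -481)) = 1/(12*(-458 - 44) - 879*(-481)) = 1/(12*(-502) + 422799) = 1/(-6024 + 422799) = 1/416775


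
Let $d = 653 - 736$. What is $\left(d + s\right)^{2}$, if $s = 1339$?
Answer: $1577536$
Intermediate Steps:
$d = -83$
$\left(d + s\right)^{2} = \left(-83 + 1339\right)^{2} = 1256^{2} = 1577536$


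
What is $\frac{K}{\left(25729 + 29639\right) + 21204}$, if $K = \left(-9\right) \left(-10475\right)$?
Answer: $\frac{10475}{8508} \approx 1.2312$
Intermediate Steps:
$K = 94275$
$\frac{K}{\left(25729 + 29639\right) + 21204} = \frac{94275}{\left(25729 + 29639\right) + 21204} = \frac{94275}{55368 + 21204} = \frac{94275}{76572} = 94275 \cdot \frac{1}{76572} = \frac{10475}{8508}$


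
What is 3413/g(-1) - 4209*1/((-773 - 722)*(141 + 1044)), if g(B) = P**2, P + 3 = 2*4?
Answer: 3505212/25675 ≈ 136.52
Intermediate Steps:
P = 5 (P = -3 + 2*4 = -3 + 8 = 5)
g(B) = 25 (g(B) = 5**2 = 25)
3413/g(-1) - 4209*1/((-773 - 722)*(141 + 1044)) = 3413/25 - 4209*1/((-773 - 722)*(141 + 1044)) = 3413*(1/25) - 4209/(1185*(-1495)) = 3413/25 - 4209/(-1771575) = 3413/25 - 4209*(-1/1771575) = 3413/25 + 61/25675 = 3505212/25675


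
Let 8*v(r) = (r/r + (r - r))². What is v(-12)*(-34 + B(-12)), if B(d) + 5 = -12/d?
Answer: -19/4 ≈ -4.7500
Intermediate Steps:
B(d) = -5 - 12/d
v(r) = ⅛ (v(r) = (r/r + (r - r))²/8 = (1 + 0)²/8 = (⅛)*1² = (⅛)*1 = ⅛)
v(-12)*(-34 + B(-12)) = (-34 + (-5 - 12/(-12)))/8 = (-34 + (-5 - 12*(-1/12)))/8 = (-34 + (-5 + 1))/8 = (-34 - 4)/8 = (⅛)*(-38) = -19/4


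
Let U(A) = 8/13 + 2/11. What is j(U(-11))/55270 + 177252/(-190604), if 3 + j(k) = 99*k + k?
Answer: -349709890809/376614920110 ≈ -0.92856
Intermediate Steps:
U(A) = 114/143 (U(A) = 8*(1/13) + 2*(1/11) = 8/13 + 2/11 = 114/143)
j(k) = -3 + 100*k (j(k) = -3 + (99*k + k) = -3 + 100*k)
j(U(-11))/55270 + 177252/(-190604) = (-3 + 100*(114/143))/55270 + 177252/(-190604) = (-3 + 11400/143)*(1/55270) + 177252*(-1/190604) = (10971/143)*(1/55270) - 44313/47651 = 10971/7903610 - 44313/47651 = -349709890809/376614920110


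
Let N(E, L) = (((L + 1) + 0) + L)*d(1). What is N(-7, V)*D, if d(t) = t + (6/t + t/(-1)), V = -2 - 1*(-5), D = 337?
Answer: 14154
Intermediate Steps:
V = 3 (V = -2 + 5 = 3)
d(t) = 6/t (d(t) = t + (6/t + t*(-1)) = t + (6/t - t) = t + (-t + 6/t) = 6/t)
N(E, L) = 6 + 12*L (N(E, L) = (((L + 1) + 0) + L)*(6/1) = (((1 + L) + 0) + L)*(6*1) = ((1 + L) + L)*6 = (1 + 2*L)*6 = 6 + 12*L)
N(-7, V)*D = (6 + 12*3)*337 = (6 + 36)*337 = 42*337 = 14154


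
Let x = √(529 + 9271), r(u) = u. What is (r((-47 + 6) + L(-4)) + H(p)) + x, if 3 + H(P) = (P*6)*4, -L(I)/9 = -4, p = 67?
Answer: 1600 + 70*√2 ≈ 1699.0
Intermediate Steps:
L(I) = 36 (L(I) = -9*(-4) = 36)
H(P) = -3 + 24*P (H(P) = -3 + (P*6)*4 = -3 + (6*P)*4 = -3 + 24*P)
x = 70*√2 (x = √9800 = 70*√2 ≈ 98.995)
(r((-47 + 6) + L(-4)) + H(p)) + x = (((-47 + 6) + 36) + (-3 + 24*67)) + 70*√2 = ((-41 + 36) + (-3 + 1608)) + 70*√2 = (-5 + 1605) + 70*√2 = 1600 + 70*√2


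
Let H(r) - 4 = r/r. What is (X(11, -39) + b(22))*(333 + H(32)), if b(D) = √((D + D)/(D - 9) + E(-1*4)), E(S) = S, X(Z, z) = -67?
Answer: -22646 + 52*I*√26 ≈ -22646.0 + 265.15*I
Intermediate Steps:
H(r) = 5 (H(r) = 4 + r/r = 4 + 1 = 5)
b(D) = √(-4 + 2*D/(-9 + D)) (b(D) = √((D + D)/(D - 9) - 1*4) = √((2*D)/(-9 + D) - 4) = √(2*D/(-9 + D) - 4) = √(-4 + 2*D/(-9 + D)))
(X(11, -39) + b(22))*(333 + H(32)) = (-67 + √2*√((18 - 1*22)/(-9 + 22)))*(333 + 5) = (-67 + √2*√((18 - 22)/13))*338 = (-67 + √2*√((1/13)*(-4)))*338 = (-67 + √2*√(-4/13))*338 = (-67 + √2*(2*I*√13/13))*338 = (-67 + 2*I*√26/13)*338 = -22646 + 52*I*√26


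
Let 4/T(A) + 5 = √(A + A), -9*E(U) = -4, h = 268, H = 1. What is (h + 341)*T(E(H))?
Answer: -15660/31 - 2088*√2/31 ≈ -600.42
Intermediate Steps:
E(U) = 4/9 (E(U) = -⅑*(-4) = 4/9)
T(A) = 4/(-5 + √2*√A) (T(A) = 4/(-5 + √(A + A)) = 4/(-5 + √(2*A)) = 4/(-5 + √2*√A))
(h + 341)*T(E(H)) = (268 + 341)*(4/(-5 + √2*√(4/9))) = 609*(4/(-5 + √2*(⅔))) = 609*(4/(-5 + 2*√2/3)) = 2436/(-5 + 2*√2/3)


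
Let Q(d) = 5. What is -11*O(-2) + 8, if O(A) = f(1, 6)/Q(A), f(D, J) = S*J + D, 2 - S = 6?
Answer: 293/5 ≈ 58.600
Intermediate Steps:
S = -4 (S = 2 - 1*6 = 2 - 6 = -4)
f(D, J) = D - 4*J (f(D, J) = -4*J + D = D - 4*J)
O(A) = -23/5 (O(A) = (1 - 4*6)/5 = (1 - 24)*(1/5) = -23*1/5 = -23/5)
-11*O(-2) + 8 = -11*(-23/5) + 8 = 253/5 + 8 = 293/5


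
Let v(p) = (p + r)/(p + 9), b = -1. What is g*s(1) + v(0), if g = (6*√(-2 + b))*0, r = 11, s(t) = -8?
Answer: 11/9 ≈ 1.2222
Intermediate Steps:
v(p) = (11 + p)/(9 + p) (v(p) = (p + 11)/(p + 9) = (11 + p)/(9 + p))
g = 0 (g = (6*√(-2 - 1))*0 = (6*√(-3))*0 = (6*(I*√3))*0 = (6*I*√3)*0 = 0)
g*s(1) + v(0) = 0*(-8) + (11 + 0)/(9 + 0) = 0 + 11/9 = 11/9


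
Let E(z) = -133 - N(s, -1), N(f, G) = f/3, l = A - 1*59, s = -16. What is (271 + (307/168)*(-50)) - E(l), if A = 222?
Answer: 25813/84 ≈ 307.30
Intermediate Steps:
l = 163 (l = 222 - 1*59 = 222 - 59 = 163)
N(f, G) = f/3 (N(f, G) = f*(⅓) = f/3)
E(z) = -383/3 (E(z) = -133 - (-16)/3 = -133 - 1*(-16/3) = -133 + 16/3 = -383/3)
(271 + (307/168)*(-50)) - E(l) = (271 + (307/168)*(-50)) - 1*(-383/3) = (271 + (307*(1/168))*(-50)) + 383/3 = (271 + (307/168)*(-50)) + 383/3 = (271 - 7675/84) + 383/3 = 15089/84 + 383/3 = 25813/84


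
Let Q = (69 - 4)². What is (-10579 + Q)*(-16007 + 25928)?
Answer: -63038034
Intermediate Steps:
Q = 4225 (Q = 65² = 4225)
(-10579 + Q)*(-16007 + 25928) = (-10579 + 4225)*(-16007 + 25928) = -6354*9921 = -63038034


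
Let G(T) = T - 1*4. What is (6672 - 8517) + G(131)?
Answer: -1718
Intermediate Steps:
G(T) = -4 + T (G(T) = T - 4 = -4 + T)
(6672 - 8517) + G(131) = (6672 - 8517) + (-4 + 131) = -1845 + 127 = -1718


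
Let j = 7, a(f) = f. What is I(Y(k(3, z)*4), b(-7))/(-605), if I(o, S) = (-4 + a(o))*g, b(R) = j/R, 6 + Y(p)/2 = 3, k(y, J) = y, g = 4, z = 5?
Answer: 8/121 ≈ 0.066116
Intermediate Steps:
Y(p) = -6 (Y(p) = -12 + 2*3 = -12 + 6 = -6)
b(R) = 7/R
I(o, S) = -16 + 4*o (I(o, S) = (-4 + o)*4 = -16 + 4*o)
I(Y(k(3, z)*4), b(-7))/(-605) = (-16 + 4*(-6))/(-605) = (-16 - 24)*(-1/605) = -40*(-1/605) = 8/121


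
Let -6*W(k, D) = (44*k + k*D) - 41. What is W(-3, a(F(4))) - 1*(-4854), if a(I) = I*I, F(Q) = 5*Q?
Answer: 30497/6 ≈ 5082.8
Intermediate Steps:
a(I) = I**2
W(k, D) = 41/6 - 22*k/3 - D*k/6 (W(k, D) = -((44*k + k*D) - 41)/6 = -((44*k + D*k) - 41)/6 = -(-41 + 44*k + D*k)/6 = 41/6 - 22*k/3 - D*k/6)
W(-3, a(F(4))) - 1*(-4854) = (41/6 - 22/3*(-3) - 1/6*(5*4)**2*(-3)) - 1*(-4854) = (41/6 + 22 - 1/6*20**2*(-3)) + 4854 = (41/6 + 22 - 1/6*400*(-3)) + 4854 = (41/6 + 22 + 200) + 4854 = 1373/6 + 4854 = 30497/6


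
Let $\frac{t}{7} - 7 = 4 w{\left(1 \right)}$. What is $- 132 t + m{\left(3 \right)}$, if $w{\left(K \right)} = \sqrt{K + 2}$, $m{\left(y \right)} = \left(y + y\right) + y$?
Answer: $-6459 - 3696 \sqrt{3} \approx -12861.0$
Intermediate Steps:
$m{\left(y \right)} = 3 y$ ($m{\left(y \right)} = 2 y + y = 3 y$)
$w{\left(K \right)} = \sqrt{2 + K}$
$t = 49 + 28 \sqrt{3}$ ($t = 49 + 7 \cdot 4 \sqrt{2 + 1} = 49 + 7 \cdot 4 \sqrt{3} = 49 + 28 \sqrt{3} \approx 97.497$)
$- 132 t + m{\left(3 \right)} = - 132 \left(49 + 28 \sqrt{3}\right) + 3 \cdot 3 = \left(-6468 - 3696 \sqrt{3}\right) + 9 = -6459 - 3696 \sqrt{3}$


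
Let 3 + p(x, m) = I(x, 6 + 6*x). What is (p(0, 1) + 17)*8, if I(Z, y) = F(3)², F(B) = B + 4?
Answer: 504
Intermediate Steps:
F(B) = 4 + B
I(Z, y) = 49 (I(Z, y) = (4 + 3)² = 7² = 49)
p(x, m) = 46 (p(x, m) = -3 + 49 = 46)
(p(0, 1) + 17)*8 = (46 + 17)*8 = 63*8 = 504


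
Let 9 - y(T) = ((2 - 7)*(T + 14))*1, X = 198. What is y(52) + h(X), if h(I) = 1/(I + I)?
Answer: 134245/396 ≈ 339.00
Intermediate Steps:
h(I) = 1/(2*I)
y(T) = 79 + 5*T (y(T) = 9 - (2 - 7)*(T + 14) = 9 - (-5*(14 + T)) = 9 - (-70 - 5*T) = 9 + (70 + 5*T) = 79 + 5*T)
y(52) + h(X) = (79 + 5*52) + (½)/198 = (79 + 260) + (½)*(1/198) = 339 + 1/396 = 134245/396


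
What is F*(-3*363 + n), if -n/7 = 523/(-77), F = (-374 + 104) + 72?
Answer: 206208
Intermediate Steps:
F = -198 (F = -270 + 72 = -198)
n = 523/11 (n = -3661/(-77) = -3661*(-1)/77 = -7*(-523/77) = 523/11 ≈ 47.545)
F*(-3*363 + n) = -198*(-3*363 + 523/11) = -198*(-1089 + 523/11) = -198*(-11456/11) = 206208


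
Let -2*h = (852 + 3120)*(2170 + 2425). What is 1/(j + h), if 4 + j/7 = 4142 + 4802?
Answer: -1/9063090 ≈ -1.1034e-7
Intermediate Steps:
j = 62580 (j = -28 + 7*(4142 + 4802) = -28 + 7*8944 = -28 + 62608 = 62580)
h = -9125670 (h = -(852 + 3120)*(2170 + 2425)/2 = -1986*4595 = -1/2*18251340 = -9125670)
1/(j + h) = 1/(62580 - 9125670) = 1/(-9063090) = -1/9063090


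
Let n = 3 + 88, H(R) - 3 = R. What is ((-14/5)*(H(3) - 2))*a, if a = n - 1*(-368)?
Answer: -25704/5 ≈ -5140.8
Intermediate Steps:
H(R) = 3 + R
n = 91
a = 459 (a = 91 - 1*(-368) = 91 + 368 = 459)
((-14/5)*(H(3) - 2))*a = ((-14/5)*((3 + 3) - 2))*459 = ((-14*⅕)*(6 - 2))*459 = -14/5*4*459 = -56/5*459 = -25704/5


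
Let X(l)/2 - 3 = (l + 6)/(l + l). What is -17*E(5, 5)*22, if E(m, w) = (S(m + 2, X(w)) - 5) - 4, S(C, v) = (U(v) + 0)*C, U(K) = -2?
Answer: 8602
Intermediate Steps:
X(l) = 6 + (6 + l)/l (X(l) = 6 + 2*((l + 6)/(l + l)) = 6 + 2*((6 + l)/((2*l))) = 6 + 2*((6 + l)*(1/(2*l))) = 6 + 2*((6 + l)/(2*l)) = 6 + (6 + l)/l)
S(C, v) = -2*C (S(C, v) = (-2 + 0)*C = -2*C)
E(m, w) = -13 - 2*m (E(m, w) = (-2*(m + 2) - 5) - 4 = (-2*(2 + m) - 5) - 4 = ((-4 - 2*m) - 5) - 4 = (-9 - 2*m) - 4 = -13 - 2*m)
-17*E(5, 5)*22 = -17*(-13 - 2*5)*22 = -17*(-13 - 10)*22 = -17*(-23)*22 = 391*22 = 8602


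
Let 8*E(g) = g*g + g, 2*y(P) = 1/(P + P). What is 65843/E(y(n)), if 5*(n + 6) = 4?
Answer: -5697263104/495 ≈ -1.1510e+7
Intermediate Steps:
n = -26/5 (n = -6 + (1/5)*4 = -6 + 4/5 = -26/5 ≈ -5.2000)
y(P) = 1/(4*P) (y(P) = 1/(2*(P + P)) = 1/(2*((2*P))) = (1/(2*P))/2 = 1/(4*P))
E(g) = g/8 + g**2/8 (E(g) = (g*g + g)/8 = (g**2 + g)/8 = (g + g**2)/8 = g/8 + g**2/8)
65843/E(y(n)) = 65843/(((1/(4*(-26/5)))*(1 + 1/(4*(-26/5)))/8)) = 65843/((((1/4)*(-5/26))*(1 + (1/4)*(-5/26))/8)) = 65843/(((1/8)*(-5/104)*(1 - 5/104))) = 65843/(((1/8)*(-5/104)*(99/104))) = 65843/(-495/86528) = 65843*(-86528/495) = -5697263104/495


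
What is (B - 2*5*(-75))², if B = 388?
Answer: 1295044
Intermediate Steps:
(B - 2*5*(-75))² = (388 - 2*5*(-75))² = (388 - 10*(-75))² = (388 + 750)² = 1138² = 1295044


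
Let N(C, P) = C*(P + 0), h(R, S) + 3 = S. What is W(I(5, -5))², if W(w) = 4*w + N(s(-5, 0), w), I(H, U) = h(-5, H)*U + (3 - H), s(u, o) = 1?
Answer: 3600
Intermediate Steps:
h(R, S) = -3 + S
N(C, P) = C*P
I(H, U) = 3 - H + U*(-3 + H) (I(H, U) = (-3 + H)*U + (3 - H) = U*(-3 + H) + (3 - H) = 3 - H + U*(-3 + H))
W(w) = 5*w (W(w) = 4*w + 1*w = 4*w + w = 5*w)
W(I(5, -5))² = (5*(3 - 1*5 - 5*(-3 + 5)))² = (5*(3 - 5 - 5*2))² = (5*(3 - 5 - 10))² = (5*(-12))² = (-60)² = 3600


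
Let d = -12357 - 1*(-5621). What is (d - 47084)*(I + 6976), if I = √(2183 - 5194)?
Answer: -375448320 - 53820*I*√3011 ≈ -3.7545e+8 - 2.9532e+6*I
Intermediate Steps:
I = I*√3011 (I = √(-3011) = I*√3011 ≈ 54.873*I)
d = -6736 (d = -12357 + 5621 = -6736)
(d - 47084)*(I + 6976) = (-6736 - 47084)*(I*√3011 + 6976) = -53820*(6976 + I*√3011) = -375448320 - 53820*I*√3011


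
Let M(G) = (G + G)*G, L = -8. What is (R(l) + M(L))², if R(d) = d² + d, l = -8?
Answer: 33856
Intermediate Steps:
M(G) = 2*G² (M(G) = (2*G)*G = 2*G²)
R(d) = d + d²
(R(l) + M(L))² = (-8*(1 - 8) + 2*(-8)²)² = (-8*(-7) + 2*64)² = (56 + 128)² = 184² = 33856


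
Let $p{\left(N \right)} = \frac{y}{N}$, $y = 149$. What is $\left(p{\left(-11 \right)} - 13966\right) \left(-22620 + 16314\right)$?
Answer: $\frac{969705150}{11} \approx 8.8155 \cdot 10^{7}$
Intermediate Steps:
$p{\left(N \right)} = \frac{149}{N}$
$\left(p{\left(-11 \right)} - 13966\right) \left(-22620 + 16314\right) = \left(\frac{149}{-11} - 13966\right) \left(-22620 + 16314\right) = \left(149 \left(- \frac{1}{11}\right) - 13966\right) \left(-6306\right) = \left(- \frac{149}{11} - 13966\right) \left(-6306\right) = \left(- \frac{153775}{11}\right) \left(-6306\right) = \frac{969705150}{11}$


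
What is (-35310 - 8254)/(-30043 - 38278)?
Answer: 43564/68321 ≈ 0.63764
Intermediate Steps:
(-35310 - 8254)/(-30043 - 38278) = -43564/(-68321) = -43564*(-1/68321) = 43564/68321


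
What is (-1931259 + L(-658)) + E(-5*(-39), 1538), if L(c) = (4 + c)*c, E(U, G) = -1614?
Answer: -1502541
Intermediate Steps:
L(c) = c*(4 + c)
(-1931259 + L(-658)) + E(-5*(-39), 1538) = (-1931259 - 658*(4 - 658)) - 1614 = (-1931259 - 658*(-654)) - 1614 = (-1931259 + 430332) - 1614 = -1500927 - 1614 = -1502541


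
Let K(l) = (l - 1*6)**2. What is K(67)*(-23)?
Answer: -85583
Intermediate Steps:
K(l) = (-6 + l)**2 (K(l) = (l - 6)**2 = (-6 + l)**2)
K(67)*(-23) = (-6 + 67)**2*(-23) = 61**2*(-23) = 3721*(-23) = -85583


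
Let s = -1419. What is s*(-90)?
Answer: 127710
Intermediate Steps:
s*(-90) = -1419*(-90) = 127710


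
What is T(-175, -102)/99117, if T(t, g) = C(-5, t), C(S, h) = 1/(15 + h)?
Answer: -1/15858720 ≈ -6.3057e-8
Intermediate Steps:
T(t, g) = 1/(15 + t)
T(-175, -102)/99117 = 1/((15 - 175)*99117) = (1/99117)/(-160) = -1/160*1/99117 = -1/15858720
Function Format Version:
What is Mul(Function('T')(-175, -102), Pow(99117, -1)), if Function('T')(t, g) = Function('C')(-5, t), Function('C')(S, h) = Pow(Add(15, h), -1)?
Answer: Rational(-1, 15858720) ≈ -6.3057e-8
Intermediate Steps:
Function('T')(t, g) = Pow(Add(15, t), -1)
Mul(Function('T')(-175, -102), Pow(99117, -1)) = Mul(Pow(Add(15, -175), -1), Pow(99117, -1)) = Mul(Pow(-160, -1), Rational(1, 99117)) = Mul(Rational(-1, 160), Rational(1, 99117)) = Rational(-1, 15858720)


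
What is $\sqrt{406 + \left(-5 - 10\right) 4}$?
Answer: $\sqrt{346} \approx 18.601$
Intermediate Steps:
$\sqrt{406 + \left(-5 - 10\right) 4} = \sqrt{406 - 60} = \sqrt{346}$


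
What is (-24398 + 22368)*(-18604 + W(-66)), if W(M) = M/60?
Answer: 37768353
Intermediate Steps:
W(M) = M/60 (W(M) = M*(1/60) = M/60)
(-24398 + 22368)*(-18604 + W(-66)) = (-24398 + 22368)*(-18604 + (1/60)*(-66)) = -2030*(-18604 - 11/10) = -2030*(-186051/10) = 37768353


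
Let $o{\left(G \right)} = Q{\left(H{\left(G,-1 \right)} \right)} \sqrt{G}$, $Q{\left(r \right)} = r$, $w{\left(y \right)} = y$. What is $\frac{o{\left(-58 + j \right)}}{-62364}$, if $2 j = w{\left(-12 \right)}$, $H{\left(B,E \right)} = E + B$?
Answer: $\frac{130 i}{15591} \approx 0.0083381 i$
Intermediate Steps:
$H{\left(B,E \right)} = B + E$
$j = -6$ ($j = \frac{1}{2} \left(-12\right) = -6$)
$o{\left(G \right)} = \sqrt{G} \left(-1 + G\right)$ ($o{\left(G \right)} = \left(G - 1\right) \sqrt{G} = \left(-1 + G\right) \sqrt{G} = \sqrt{G} \left(-1 + G\right)$)
$\frac{o{\left(-58 + j \right)}}{-62364} = \frac{\sqrt{-58 - 6} \left(-1 - 64\right)}{-62364} = \sqrt{-64} \left(-1 - 64\right) \left(- \frac{1}{62364}\right) = 8 i \left(-65\right) \left(- \frac{1}{62364}\right) = - 520 i \left(- \frac{1}{62364}\right) = \frac{130 i}{15591}$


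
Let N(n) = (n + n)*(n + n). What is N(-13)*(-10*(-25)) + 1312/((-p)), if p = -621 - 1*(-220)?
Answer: 67770312/401 ≈ 1.6900e+5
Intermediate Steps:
p = -401 (p = -621 + 220 = -401)
N(n) = 4*n² (N(n) = (2*n)*(2*n) = 4*n²)
N(-13)*(-10*(-25)) + 1312/((-p)) = (4*(-13)²)*(-10*(-25)) + 1312/((-1*(-401))) = (4*169)*250 + 1312/401 = 676*250 + 1312*(1/401) = 169000 + 1312/401 = 67770312/401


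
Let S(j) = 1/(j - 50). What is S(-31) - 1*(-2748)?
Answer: 222587/81 ≈ 2748.0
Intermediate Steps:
S(j) = 1/(-50 + j)
S(-31) - 1*(-2748) = 1/(-50 - 31) - 1*(-2748) = 1/(-81) + 2748 = -1/81 + 2748 = 222587/81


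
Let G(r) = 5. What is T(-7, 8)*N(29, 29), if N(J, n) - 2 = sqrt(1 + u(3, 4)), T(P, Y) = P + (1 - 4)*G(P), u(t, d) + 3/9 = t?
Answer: -44 - 22*sqrt(33)/3 ≈ -86.127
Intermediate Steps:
u(t, d) = -1/3 + t
T(P, Y) = -15 + P (T(P, Y) = P + (1 - 4)*5 = P - 3*5 = P - 15 = -15 + P)
N(J, n) = 2 + sqrt(33)/3 (N(J, n) = 2 + sqrt(1 + (-1/3 + 3)) = 2 + sqrt(1 + 8/3) = 2 + sqrt(11/3) = 2 + sqrt(33)/3)
T(-7, 8)*N(29, 29) = (-15 - 7)*(2 + sqrt(33)/3) = -22*(2 + sqrt(33)/3) = -44 - 22*sqrt(33)/3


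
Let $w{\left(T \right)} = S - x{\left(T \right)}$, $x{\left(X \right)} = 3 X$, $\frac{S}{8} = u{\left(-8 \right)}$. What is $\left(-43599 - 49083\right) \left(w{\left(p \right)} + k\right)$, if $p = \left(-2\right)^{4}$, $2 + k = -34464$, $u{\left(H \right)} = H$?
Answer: $3204758196$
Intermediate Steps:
$k = -34466$ ($k = -2 - 34464 = -34466$)
$S = -64$ ($S = 8 \left(-8\right) = -64$)
$p = 16$
$w{\left(T \right)} = -64 - 3 T$
$\left(-43599 - 49083\right) \left(w{\left(p \right)} + k\right) = \left(-43599 - 49083\right) \left(\left(-64 - 48\right) - 34466\right) = - 92682 \left(\left(-64 - 48\right) - 34466\right) = - 92682 \left(-112 - 34466\right) = \left(-92682\right) \left(-34578\right) = 3204758196$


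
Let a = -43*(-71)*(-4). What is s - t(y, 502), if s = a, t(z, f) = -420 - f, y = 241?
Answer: -11290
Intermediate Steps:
a = -12212 (a = 3053*(-4) = -12212)
s = -12212
s - t(y, 502) = -12212 - (-420 - 1*502) = -12212 - (-420 - 502) = -12212 - 1*(-922) = -12212 + 922 = -11290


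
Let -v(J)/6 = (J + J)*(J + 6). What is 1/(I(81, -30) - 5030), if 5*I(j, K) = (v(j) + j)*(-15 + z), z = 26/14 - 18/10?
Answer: 25/6186337 ≈ 4.0412e-6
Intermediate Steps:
v(J) = -12*J*(6 + J) (v(J) = -6*(J + J)*(J + 6) = -6*2*J*(6 + J) = -12*J*(6 + J))
z = 2/35 (z = 26*(1/14) - 18*1/10 = 13/7 - 9/5 = 2/35 ≈ 0.057143)
I(j, K) = -523*j/175 + 6276*j*(6 + j)/175 (I(j, K) = ((-12*j*(6 + j) + j)*(-15 + 2/35))/5 = ((j - 12*j*(6 + j))*(-523/35))/5 = (-523*j/35 + 6276*j*(6 + j)/35)/5 = -523*j/175 + 6276*j*(6 + j)/175)
1/(I(81, -30) - 5030) = 1/((523/175)*81*(71 + 12*81) - 5030) = 1/((523/175)*81*(71 + 972) - 5030) = 1/((523/175)*81*1043 - 5030) = 1/(6312087/25 - 5030) = 1/(6186337/25) = 25/6186337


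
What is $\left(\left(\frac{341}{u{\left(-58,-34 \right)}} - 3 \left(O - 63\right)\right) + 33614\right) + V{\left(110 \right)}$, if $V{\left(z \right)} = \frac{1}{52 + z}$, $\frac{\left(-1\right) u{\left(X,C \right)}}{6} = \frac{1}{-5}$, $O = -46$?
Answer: $\frac{2772239}{81} \approx 34225.0$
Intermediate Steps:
$u{\left(X,C \right)} = \frac{6}{5}$ ($u{\left(X,C \right)} = - \frac{6}{-5} = \left(-6\right) \left(- \frac{1}{5}\right) = \frac{6}{5}$)
$\left(\left(\frac{341}{u{\left(-58,-34 \right)}} - 3 \left(O - 63\right)\right) + 33614\right) + V{\left(110 \right)} = \left(\left(\frac{341}{\frac{6}{5}} - 3 \left(-46 - 63\right)\right) + 33614\right) + \frac{1}{52 + 110} = \left(\left(341 \cdot \frac{5}{6} - -327\right) + 33614\right) + \frac{1}{162} = \left(\left(\frac{1705}{6} + 327\right) + 33614\right) + \frac{1}{162} = \left(\frac{3667}{6} + 33614\right) + \frac{1}{162} = \frac{205351}{6} + \frac{1}{162} = \frac{2772239}{81}$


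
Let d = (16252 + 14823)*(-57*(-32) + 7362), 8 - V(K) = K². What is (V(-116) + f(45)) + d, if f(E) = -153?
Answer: 285441349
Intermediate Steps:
V(K) = 8 - K²
d = 285454950 (d = 31075*(1824 + 7362) = 31075*9186 = 285454950)
(V(-116) + f(45)) + d = ((8 - 1*(-116)²) - 153) + 285454950 = ((8 - 1*13456) - 153) + 285454950 = ((8 - 13456) - 153) + 285454950 = (-13448 - 153) + 285454950 = -13601 + 285454950 = 285441349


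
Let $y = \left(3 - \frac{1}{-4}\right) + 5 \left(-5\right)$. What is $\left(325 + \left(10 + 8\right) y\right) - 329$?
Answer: $- \frac{791}{2} \approx -395.5$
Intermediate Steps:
$y = - \frac{87}{4}$ ($y = \left(3 - - \frac{1}{4}\right) - 25 = \left(3 + \frac{1}{4}\right) - 25 = \frac{13}{4} - 25 = - \frac{87}{4} \approx -21.75$)
$\left(325 + \left(10 + 8\right) y\right) - 329 = \left(325 + \left(10 + 8\right) \left(- \frac{87}{4}\right)\right) - 329 = \left(325 + 18 \left(- \frac{87}{4}\right)\right) - 329 = \left(325 - \frac{783}{2}\right) - 329 = - \frac{133}{2} - 329 = - \frac{791}{2}$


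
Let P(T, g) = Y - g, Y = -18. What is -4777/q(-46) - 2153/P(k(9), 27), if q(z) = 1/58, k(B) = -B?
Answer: -12465817/45 ≈ -2.7702e+5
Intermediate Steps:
P(T, g) = -18 - g
q(z) = 1/58
-4777/q(-46) - 2153/P(k(9), 27) = -4777/1/58 - 2153/(-18 - 1*27) = -4777*58 - 2153/(-18 - 27) = -277066 - 2153/(-45) = -277066 - 2153*(-1/45) = -277066 + 2153/45 = -12465817/45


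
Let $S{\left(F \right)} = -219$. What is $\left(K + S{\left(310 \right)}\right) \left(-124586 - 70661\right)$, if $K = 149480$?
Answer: $-29142762467$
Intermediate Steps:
$\left(K + S{\left(310 \right)}\right) \left(-124586 - 70661\right) = \left(149480 - 219\right) \left(-124586 - 70661\right) = 149261 \left(-195247\right) = -29142762467$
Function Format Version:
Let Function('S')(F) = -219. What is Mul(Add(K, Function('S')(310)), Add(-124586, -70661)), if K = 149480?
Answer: -29142762467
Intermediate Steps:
Mul(Add(K, Function('S')(310)), Add(-124586, -70661)) = Mul(Add(149480, -219), Add(-124586, -70661)) = Mul(149261, -195247) = -29142762467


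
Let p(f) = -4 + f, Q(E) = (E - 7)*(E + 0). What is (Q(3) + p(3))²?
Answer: 169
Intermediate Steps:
Q(E) = E*(-7 + E) (Q(E) = (-7 + E)*E = E*(-7 + E))
(Q(3) + p(3))² = (3*(-7 + 3) + (-4 + 3))² = (3*(-4) - 1)² = (-12 - 1)² = (-13)² = 169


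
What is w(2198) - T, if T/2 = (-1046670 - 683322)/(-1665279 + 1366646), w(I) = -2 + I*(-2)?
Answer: -1316847918/298633 ≈ -4409.6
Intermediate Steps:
w(I) = -2 - 2*I
T = 3459984/298633 (T = 2*((-1046670 - 683322)/(-1665279 + 1366646)) = 2*(-1729992/(-298633)) = 2*(-1729992*(-1/298633)) = 2*(1729992/298633) = 3459984/298633 ≈ 11.586)
w(2198) - T = (-2 - 2*2198) - 1*3459984/298633 = (-2 - 4396) - 3459984/298633 = -4398 - 3459984/298633 = -1316847918/298633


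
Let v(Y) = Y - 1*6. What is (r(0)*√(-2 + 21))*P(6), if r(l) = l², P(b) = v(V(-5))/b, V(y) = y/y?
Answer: 0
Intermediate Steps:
V(y) = 1
v(Y) = -6 + Y (v(Y) = Y - 6 = -6 + Y)
P(b) = -5/b (P(b) = (-6 + 1)/b = -5/b)
(r(0)*√(-2 + 21))*P(6) = (0²*√(-2 + 21))*(-5/6) = (0*√19)*(-5*⅙) = 0*(-⅚) = 0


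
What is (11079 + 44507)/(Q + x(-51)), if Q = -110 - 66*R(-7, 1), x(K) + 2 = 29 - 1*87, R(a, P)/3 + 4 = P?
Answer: 27793/212 ≈ 131.10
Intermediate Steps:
R(a, P) = -12 + 3*P
x(K) = -60 (x(K) = -2 + (29 - 1*87) = -2 + (29 - 87) = -2 - 58 = -60)
Q = 484 (Q = -110 - 66*(-12 + 3*1) = -110 - 66*(-12 + 3) = -110 - 66*(-9) = -110 + 594 = 484)
(11079 + 44507)/(Q + x(-51)) = (11079 + 44507)/(484 - 60) = 55586/424 = 55586*(1/424) = 27793/212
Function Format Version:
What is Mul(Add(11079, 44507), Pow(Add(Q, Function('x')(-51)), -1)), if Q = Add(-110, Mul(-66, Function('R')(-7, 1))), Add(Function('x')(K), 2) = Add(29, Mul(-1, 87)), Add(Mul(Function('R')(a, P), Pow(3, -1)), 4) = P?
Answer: Rational(27793, 212) ≈ 131.10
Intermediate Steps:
Function('R')(a, P) = Add(-12, Mul(3, P))
Function('x')(K) = -60 (Function('x')(K) = Add(-2, Add(29, Mul(-1, 87))) = Add(-2, Add(29, -87)) = Add(-2, -58) = -60)
Q = 484 (Q = Add(-110, Mul(-66, Add(-12, Mul(3, 1)))) = Add(-110, Mul(-66, Add(-12, 3))) = Add(-110, Mul(-66, -9)) = Add(-110, 594) = 484)
Mul(Add(11079, 44507), Pow(Add(Q, Function('x')(-51)), -1)) = Mul(Add(11079, 44507), Pow(Add(484, -60), -1)) = Mul(55586, Pow(424, -1)) = Mul(55586, Rational(1, 424)) = Rational(27793, 212)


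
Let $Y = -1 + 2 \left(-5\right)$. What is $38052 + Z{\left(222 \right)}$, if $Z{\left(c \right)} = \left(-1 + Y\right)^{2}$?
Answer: $38196$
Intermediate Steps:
$Y = -11$ ($Y = -1 - 10 = -11$)
$Z{\left(c \right)} = 144$ ($Z{\left(c \right)} = \left(-1 - 11\right)^{2} = \left(-12\right)^{2} = 144$)
$38052 + Z{\left(222 \right)} = 38052 + 144 = 38196$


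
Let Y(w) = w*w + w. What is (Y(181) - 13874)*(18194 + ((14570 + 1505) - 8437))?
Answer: 492564576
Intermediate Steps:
Y(w) = w + w² (Y(w) = w² + w = w + w²)
(Y(181) - 13874)*(18194 + ((14570 + 1505) - 8437)) = (181*(1 + 181) - 13874)*(18194 + ((14570 + 1505) - 8437)) = (181*182 - 13874)*(18194 + (16075 - 8437)) = (32942 - 13874)*(18194 + 7638) = 19068*25832 = 492564576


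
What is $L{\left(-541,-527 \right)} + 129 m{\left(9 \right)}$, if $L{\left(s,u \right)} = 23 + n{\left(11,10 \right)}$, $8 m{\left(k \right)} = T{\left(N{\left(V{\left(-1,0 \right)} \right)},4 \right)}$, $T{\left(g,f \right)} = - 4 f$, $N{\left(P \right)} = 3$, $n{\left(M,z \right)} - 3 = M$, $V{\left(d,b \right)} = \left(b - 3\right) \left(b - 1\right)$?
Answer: $-221$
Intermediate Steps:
$V{\left(d,b \right)} = \left(-1 + b\right) \left(-3 + b\right)$ ($V{\left(d,b \right)} = \left(-3 + b\right) \left(-1 + b\right) = \left(-1 + b\right) \left(-3 + b\right)$)
$n{\left(M,z \right)} = 3 + M$
$m{\left(k \right)} = -2$ ($m{\left(k \right)} = \frac{\left(-4\right) 4}{8} = \frac{1}{8} \left(-16\right) = -2$)
$L{\left(s,u \right)} = 37$ ($L{\left(s,u \right)} = 23 + \left(3 + 11\right) = 23 + 14 = 37$)
$L{\left(-541,-527 \right)} + 129 m{\left(9 \right)} = 37 + 129 \left(-2\right) = 37 - 258 = -221$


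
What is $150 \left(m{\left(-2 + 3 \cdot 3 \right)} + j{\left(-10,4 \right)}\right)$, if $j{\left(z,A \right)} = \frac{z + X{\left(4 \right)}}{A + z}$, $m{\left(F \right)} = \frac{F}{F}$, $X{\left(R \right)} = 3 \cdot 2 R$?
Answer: $-200$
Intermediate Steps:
$X{\left(R \right)} = 6 R$
$m{\left(F \right)} = 1$
$j{\left(z,A \right)} = \frac{24 + z}{A + z}$ ($j{\left(z,A \right)} = \frac{z + 6 \cdot 4}{A + z} = \frac{z + 24}{A + z} = \frac{24 + z}{A + z}$)
$150 \left(m{\left(-2 + 3 \cdot 3 \right)} + j{\left(-10,4 \right)}\right) = 150 \left(1 + \frac{24 - 10}{4 - 10}\right) = 150 \left(1 + \frac{1}{-6} \cdot 14\right) = 150 \left(1 - \frac{7}{3}\right) = 150 \left(- \frac{4}{3}\right) = -200$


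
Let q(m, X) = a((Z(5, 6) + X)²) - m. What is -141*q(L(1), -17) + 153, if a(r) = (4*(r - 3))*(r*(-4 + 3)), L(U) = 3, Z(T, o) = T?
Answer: 11452032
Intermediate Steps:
a(r) = -r*(-12 + 4*r) (a(r) = (4*(-3 + r))*(r*(-1)) = (-12 + 4*r)*(-r) = -r*(-12 + 4*r))
q(m, X) = -m + 4*(5 + X)²*(3 - (5 + X)²) (q(m, X) = 4*(5 + X)²*(3 - (5 + X)²) - m = -m + 4*(5 + X)²*(3 - (5 + X)²))
-141*q(L(1), -17) + 153 = -141*(-1*3 - 4*(5 - 17)²*(-3 + (5 - 17)²)) + 153 = -141*(-3 - 4*(-12)²*(-3 + (-12)²)) + 153 = -141*(-3 - 4*144*(-3 + 144)) + 153 = -141*(-3 - 4*144*141) + 153 = -141*(-3 - 81216) + 153 = -141*(-81219) + 153 = 11451879 + 153 = 11452032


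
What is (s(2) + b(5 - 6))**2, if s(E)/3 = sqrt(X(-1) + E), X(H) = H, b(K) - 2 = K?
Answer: 16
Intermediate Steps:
b(K) = 2 + K
s(E) = 3*sqrt(-1 + E)
(s(2) + b(5 - 6))**2 = (3*sqrt(-1 + 2) + (2 + (5 - 6)))**2 = (3*sqrt(1) + (2 - 1))**2 = (3*1 + 1)**2 = (3 + 1)**2 = 4**2 = 16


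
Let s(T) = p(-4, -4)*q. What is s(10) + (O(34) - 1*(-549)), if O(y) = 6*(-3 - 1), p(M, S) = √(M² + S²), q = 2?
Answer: 525 + 8*√2 ≈ 536.31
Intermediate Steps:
O(y) = -24 (O(y) = 6*(-4) = -24)
s(T) = 8*√2 (s(T) = √((-4)² + (-4)²)*2 = √(16 + 16)*2 = √32*2 = (4*√2)*2 = 8*√2)
s(10) + (O(34) - 1*(-549)) = 8*√2 + (-24 - 1*(-549)) = 8*√2 + (-24 + 549) = 8*√2 + 525 = 525 + 8*√2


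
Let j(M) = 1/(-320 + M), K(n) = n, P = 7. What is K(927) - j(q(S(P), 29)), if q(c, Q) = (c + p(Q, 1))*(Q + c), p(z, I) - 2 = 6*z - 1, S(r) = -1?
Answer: 4219703/4552 ≈ 927.00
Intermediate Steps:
p(z, I) = 1 + 6*z (p(z, I) = 2 + (6*z - 1) = 2 + (-1 + 6*z) = 1 + 6*z)
q(c, Q) = (Q + c)*(1 + c + 6*Q) (q(c, Q) = (c + (1 + 6*Q))*(Q + c) = (1 + c + 6*Q)*(Q + c) = (Q + c)*(1 + c + 6*Q))
K(927) - j(q(S(P), 29)) = 927 - 1/(-320 + (29 - 1 + (-1)**2 + 6*29**2 + 7*29*(-1))) = 927 - 1/(-320 + (29 - 1 + 1 + 6*841 - 203)) = 927 - 1/(-320 + (29 - 1 + 1 + 5046 - 203)) = 927 - 1/(-320 + 4872) = 927 - 1/4552 = 4219703/4552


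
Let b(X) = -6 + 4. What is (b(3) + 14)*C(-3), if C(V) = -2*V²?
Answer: -216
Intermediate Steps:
b(X) = -2
(b(3) + 14)*C(-3) = (-2 + 14)*(-2*(-3)²) = 12*(-2*9) = 12*(-18) = -216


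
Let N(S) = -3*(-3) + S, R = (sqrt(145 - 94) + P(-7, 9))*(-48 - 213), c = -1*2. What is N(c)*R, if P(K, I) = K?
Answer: 12789 - 1827*sqrt(51) ≈ -258.39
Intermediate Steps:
c = -2
R = 1827 - 261*sqrt(51) (R = (sqrt(145 - 94) - 7)*(-48 - 213) = (sqrt(51) - 7)*(-261) = (-7 + sqrt(51))*(-261) = 1827 - 261*sqrt(51) ≈ -36.913)
N(S) = 9 + S
N(c)*R = (9 - 2)*(1827 - 261*sqrt(51)) = 7*(1827 - 261*sqrt(51)) = 12789 - 1827*sqrt(51)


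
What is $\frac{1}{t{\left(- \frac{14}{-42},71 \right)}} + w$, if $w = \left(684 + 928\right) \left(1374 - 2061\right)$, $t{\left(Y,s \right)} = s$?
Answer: $- \frac{78628523}{71} \approx -1.1074 \cdot 10^{6}$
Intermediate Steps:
$w = -1107444$ ($w = 1612 \left(-687\right) = -1107444$)
$\frac{1}{t{\left(- \frac{14}{-42},71 \right)}} + w = \frac{1}{71} - 1107444 = - \frac{78628523}{71}$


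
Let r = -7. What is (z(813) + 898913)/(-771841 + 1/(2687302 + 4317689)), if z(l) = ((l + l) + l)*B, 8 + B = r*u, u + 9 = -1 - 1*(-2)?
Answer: -1423393156227/1081347851686 ≈ -1.3163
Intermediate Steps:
u = -8 (u = -9 + (-1 - 1*(-2)) = -9 + (-1 + 2) = -9 + 1 = -8)
B = 48 (B = -8 - 7*(-8) = -8 + 56 = 48)
z(l) = 144*l (z(l) = ((l + l) + l)*48 = (2*l + l)*48 = (3*l)*48 = 144*l)
(z(813) + 898913)/(-771841 + 1/(2687302 + 4317689)) = (144*813 + 898913)/(-771841 + 1/(2687302 + 4317689)) = (117072 + 898913)/(-771841 + 1/7004991) = 1015985/(-771841 + 1/7004991) = 1015985/(-5406739258430/7004991) = 1015985*(-7004991/5406739258430) = -1423393156227/1081347851686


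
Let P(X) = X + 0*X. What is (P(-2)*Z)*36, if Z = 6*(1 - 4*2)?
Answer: 3024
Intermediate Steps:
P(X) = X (P(X) = X + 0 = X)
Z = -42 (Z = 6*(1 - 8) = 6*(-7) = -42)
(P(-2)*Z)*36 = -2*(-42)*36 = 84*36 = 3024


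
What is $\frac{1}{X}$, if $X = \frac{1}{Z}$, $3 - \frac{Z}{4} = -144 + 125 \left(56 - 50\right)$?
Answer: $-2412$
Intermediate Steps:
$Z = -2412$ ($Z = 12 - 4 \left(-144 + 125 \left(56 - 50\right)\right) = 12 - 4 \left(-144 + 125 \cdot 6\right) = 12 - 4 \left(-144 + 750\right) = 12 - 2424 = -2412$)
$X = - \frac{1}{2412}$ ($X = \frac{1}{-2412} = - \frac{1}{2412} \approx -0.00041459$)
$\frac{1}{X} = \frac{1}{- \frac{1}{2412}} = -2412$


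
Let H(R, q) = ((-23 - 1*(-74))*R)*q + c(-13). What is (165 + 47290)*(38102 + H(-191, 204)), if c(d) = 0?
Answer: -92492737210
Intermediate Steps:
H(R, q) = 51*R*q (H(R, q) = ((-23 - 1*(-74))*R)*q + 0 = ((-23 + 74)*R)*q + 0 = (51*R)*q + 0 = 51*R*q + 0 = 51*R*q)
(165 + 47290)*(38102 + H(-191, 204)) = (165 + 47290)*(38102 + 51*(-191)*204) = 47455*(38102 - 1987164) = 47455*(-1949062) = -92492737210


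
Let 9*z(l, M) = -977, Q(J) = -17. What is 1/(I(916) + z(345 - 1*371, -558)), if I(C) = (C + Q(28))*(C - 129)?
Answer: 9/6366640 ≈ 1.4136e-6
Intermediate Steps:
z(l, M) = -977/9 (z(l, M) = (⅑)*(-977) = -977/9)
I(C) = (-129 + C)*(-17 + C) (I(C) = (C - 17)*(C - 129) = (-17 + C)*(-129 + C) = (-129 + C)*(-17 + C))
1/(I(916) + z(345 - 1*371, -558)) = 1/((2193 + 916² - 146*916) - 977/9) = 1/((2193 + 839056 - 133736) - 977/9) = 1/(707513 - 977/9) = 1/(6366640/9) = 9/6366640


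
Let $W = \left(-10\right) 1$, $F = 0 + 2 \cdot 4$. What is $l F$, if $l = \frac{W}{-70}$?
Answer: $\frac{8}{7} \approx 1.1429$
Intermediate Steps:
$F = 8$ ($F = 0 + 8 = 8$)
$W = -10$
$l = \frac{1}{7}$ ($l = - \frac{10}{-70} = \left(-10\right) \left(- \frac{1}{70}\right) = \frac{1}{7} \approx 0.14286$)
$l F = \frac{1}{7} \cdot 8 = \frac{8}{7}$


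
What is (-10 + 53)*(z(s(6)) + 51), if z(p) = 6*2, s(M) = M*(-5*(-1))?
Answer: 2709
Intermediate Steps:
s(M) = 5*M (s(M) = M*5 = 5*M)
z(p) = 12
(-10 + 53)*(z(s(6)) + 51) = (-10 + 53)*(12 + 51) = 43*63 = 2709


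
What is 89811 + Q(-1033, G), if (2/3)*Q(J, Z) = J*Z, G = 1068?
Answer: -1565055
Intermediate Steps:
Q(J, Z) = 3*J*Z/2 (Q(J, Z) = 3*(J*Z)/2 = 3*J*Z/2)
89811 + Q(-1033, G) = 89811 + (3/2)*(-1033)*1068 = 89811 - 1654866 = -1565055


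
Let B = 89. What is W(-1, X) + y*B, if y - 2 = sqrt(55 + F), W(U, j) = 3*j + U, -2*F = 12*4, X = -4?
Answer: 165 + 89*sqrt(31) ≈ 660.53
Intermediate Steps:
F = -24 (F = -6*4 = -1/2*48 = -24)
W(U, j) = U + 3*j
y = 2 + sqrt(31) (y = 2 + sqrt(55 - 24) = 2 + sqrt(31) ≈ 7.5678)
W(-1, X) + y*B = (-1 + 3*(-4)) + (2 + sqrt(31))*89 = (-1 - 12) + (178 + 89*sqrt(31)) = -13 + (178 + 89*sqrt(31)) = 165 + 89*sqrt(31)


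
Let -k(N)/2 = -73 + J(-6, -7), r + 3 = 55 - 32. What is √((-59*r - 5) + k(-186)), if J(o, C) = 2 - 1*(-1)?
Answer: I*√1045 ≈ 32.326*I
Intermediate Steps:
J(o, C) = 3 (J(o, C) = 2 + 1 = 3)
r = 20 (r = -3 + (55 - 32) = -3 + 23 = 20)
k(N) = 140 (k(N) = -2*(-73 + 3) = -2*(-70) = 140)
√((-59*r - 5) + k(-186)) = √((-59*20 - 5) + 140) = √((-1180 - 5) + 140) = √(-1185 + 140) = √(-1045) = I*√1045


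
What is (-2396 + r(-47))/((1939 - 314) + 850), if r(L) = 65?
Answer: -259/275 ≈ -0.94182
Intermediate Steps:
(-2396 + r(-47))/((1939 - 314) + 850) = (-2396 + 65)/((1939 - 314) + 850) = -2331/(1625 + 850) = -2331/2475 = -2331*1/2475 = -259/275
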